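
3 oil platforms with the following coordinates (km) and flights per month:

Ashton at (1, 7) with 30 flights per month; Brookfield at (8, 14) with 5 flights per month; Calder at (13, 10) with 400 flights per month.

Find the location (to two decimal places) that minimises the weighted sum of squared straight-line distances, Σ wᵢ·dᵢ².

The minimiser of Σwᵢ‖p−pᵢ‖² is the weighted centroid p* = (Σwᵢpᵢ)/(Σwᵢ).
Σwᵢ = 435.
Σwᵢxᵢ = 30·1 + 5·8 + 400·13 = 5270.
Σwᵢyᵢ = 30·7 + 5·14 + 400·10 = 4280.
x* = 5270/435 = 12.11, y* = 4280/435 = 9.84.

(12.11, 9.84)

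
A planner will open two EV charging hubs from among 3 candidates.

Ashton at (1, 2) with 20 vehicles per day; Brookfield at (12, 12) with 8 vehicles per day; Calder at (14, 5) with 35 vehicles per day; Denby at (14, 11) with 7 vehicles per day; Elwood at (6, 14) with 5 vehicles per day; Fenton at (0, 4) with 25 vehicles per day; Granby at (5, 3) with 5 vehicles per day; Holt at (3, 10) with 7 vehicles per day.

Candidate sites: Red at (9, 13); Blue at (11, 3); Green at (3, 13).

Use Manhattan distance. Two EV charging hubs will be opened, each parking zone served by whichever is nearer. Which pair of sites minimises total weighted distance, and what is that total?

{Red, Blue}, total 889

Evaluate every pair (each demand assigned to the nearer of the two):
  {Red, Blue}: total = 889
  {Blue, Green}: total = 923
  {Red, Green}: total = 1197
Best pair: {Red, Blue} with total 889.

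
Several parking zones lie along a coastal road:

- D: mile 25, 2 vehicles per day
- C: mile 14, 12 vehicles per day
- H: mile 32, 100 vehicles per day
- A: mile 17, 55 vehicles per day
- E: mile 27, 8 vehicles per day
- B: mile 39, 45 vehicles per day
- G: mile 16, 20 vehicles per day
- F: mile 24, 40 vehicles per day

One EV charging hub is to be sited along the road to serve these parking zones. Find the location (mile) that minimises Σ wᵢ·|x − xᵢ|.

x = 32

For a sum of weighted absolute distances on a line, the optimum is the weighted median (not the mean). Total weight W = 282; half-weight = 141.
Sort by position and accumulate weight:
  mile 14 (C, w=12) → cum 12
  mile 16 (G, w=20) → cum 32
  mile 17 (A, w=55) → cum 87
  mile 24 (F, w=40) → cum 127
  mile 25 (D, w=2) → cum 129
  mile 27 (E, w=8) → cum 137
  mile 32 (H, w=100) → cum 237  ≥ 141 → median here
  mile 39 (B, w=45) → cum 282
Optimal location: mile 32.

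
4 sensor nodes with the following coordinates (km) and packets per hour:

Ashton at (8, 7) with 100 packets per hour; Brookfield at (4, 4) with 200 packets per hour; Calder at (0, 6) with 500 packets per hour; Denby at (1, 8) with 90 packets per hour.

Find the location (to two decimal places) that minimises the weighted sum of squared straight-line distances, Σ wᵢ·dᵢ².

(1.90, 5.87)

The minimiser of Σwᵢ‖p−pᵢ‖² is the weighted centroid p* = (Σwᵢpᵢ)/(Σwᵢ).
Σwᵢ = 890.
Σwᵢxᵢ = 100·8 + 200·4 + 500·0 + 90·1 = 1690.
Σwᵢyᵢ = 100·7 + 200·4 + 500·6 + 90·8 = 5220.
x* = 1690/890 = 1.90, y* = 5220/890 = 5.87.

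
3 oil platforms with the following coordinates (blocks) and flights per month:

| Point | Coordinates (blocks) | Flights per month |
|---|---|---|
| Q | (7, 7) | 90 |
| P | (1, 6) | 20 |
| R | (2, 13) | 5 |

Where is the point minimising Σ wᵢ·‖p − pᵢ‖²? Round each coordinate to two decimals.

(5.74, 7.09)

The minimiser of Σwᵢ‖p−pᵢ‖² is the weighted centroid p* = (Σwᵢpᵢ)/(Σwᵢ).
Σwᵢ = 115.
Σwᵢxᵢ = 90·7 + 20·1 + 5·2 = 660.
Σwᵢyᵢ = 90·7 + 20·6 + 5·13 = 815.
x* = 660/115 = 5.74, y* = 815/115 = 7.09.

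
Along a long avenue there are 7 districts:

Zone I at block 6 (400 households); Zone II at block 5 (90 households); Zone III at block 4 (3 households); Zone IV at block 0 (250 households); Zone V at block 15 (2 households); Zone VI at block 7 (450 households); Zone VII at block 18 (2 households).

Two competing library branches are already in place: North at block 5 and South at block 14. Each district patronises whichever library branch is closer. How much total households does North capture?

The indifferent point is the midpoint (5+14)/2 = 9.5; districts left of it (closer to North at 5) go to North, those right go to South.
  Zone IV at 0 (w=250) → North
  Zone III at 4 (w=3) → North
  Zone II at 5 (w=90) → North
  Zone I at 6 (w=400) → North
  Zone VI at 7 (w=450) → North
  Zone V at 15 (w=2) → South
  Zone VII at 18 (w=2) → South
North captures 1193; South captures 4.

1193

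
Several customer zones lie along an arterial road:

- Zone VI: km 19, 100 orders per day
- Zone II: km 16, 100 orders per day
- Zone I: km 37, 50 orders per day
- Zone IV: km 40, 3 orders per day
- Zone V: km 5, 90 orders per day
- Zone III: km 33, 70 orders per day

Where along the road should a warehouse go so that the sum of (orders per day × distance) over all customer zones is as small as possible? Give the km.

For a sum of weighted absolute distances on a line, the optimum is the weighted median (not the mean). Total weight W = 413; half-weight = 206.5.
Sort by position and accumulate weight:
  km 5 (Zone V, w=90) → cum 90
  km 16 (Zone II, w=100) → cum 190
  km 19 (Zone VI, w=100) → cum 290  ≥ 206.5 → median here
  km 33 (Zone III, w=70) → cum 360
  km 37 (Zone I, w=50) → cum 410
  km 40 (Zone IV, w=3) → cum 413
Optimal location: km 19.

x = 19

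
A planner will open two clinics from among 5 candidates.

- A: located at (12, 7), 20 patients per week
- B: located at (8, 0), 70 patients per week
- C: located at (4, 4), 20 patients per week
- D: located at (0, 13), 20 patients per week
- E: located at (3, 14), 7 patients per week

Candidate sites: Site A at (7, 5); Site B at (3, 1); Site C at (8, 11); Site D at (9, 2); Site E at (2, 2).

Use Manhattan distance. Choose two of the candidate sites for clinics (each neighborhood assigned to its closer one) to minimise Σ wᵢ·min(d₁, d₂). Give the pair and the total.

{Site C, Site D}, total 766

Evaluate every pair (each demand assigned to the nearer of the two):
  {Site C, Site D}: total = 766
  {Site D, Site E}: total = 801
  {Site A, Site D}: total = 821
  {Site B, Site D}: total = 841
  {Site A, Site C}: total = 896
  {Site B, Site C}: total = 916
  {Site A, Site E}: total = 991
  {Site A, Site B}: total = 1031
  {Site C, Site E}: total = 1056
  {Site B, Site E}: total = 1151
Best pair: {Site C, Site D} with total 766.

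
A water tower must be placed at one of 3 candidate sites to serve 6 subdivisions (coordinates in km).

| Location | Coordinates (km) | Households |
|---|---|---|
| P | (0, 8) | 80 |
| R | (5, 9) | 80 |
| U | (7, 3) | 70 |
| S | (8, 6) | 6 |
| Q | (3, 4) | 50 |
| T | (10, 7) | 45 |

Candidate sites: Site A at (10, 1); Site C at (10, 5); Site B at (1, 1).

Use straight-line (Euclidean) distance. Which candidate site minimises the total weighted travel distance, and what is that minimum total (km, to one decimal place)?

Total weighted distance at each candidate:
  Site A (10, 1): total = 2666.7
  Site C (10, 5): total = 2056.8
  Site B (1, 1): total = 2442.6
Minimum is at Site C with total 2056.8 km.

Site C, total 2056.8 km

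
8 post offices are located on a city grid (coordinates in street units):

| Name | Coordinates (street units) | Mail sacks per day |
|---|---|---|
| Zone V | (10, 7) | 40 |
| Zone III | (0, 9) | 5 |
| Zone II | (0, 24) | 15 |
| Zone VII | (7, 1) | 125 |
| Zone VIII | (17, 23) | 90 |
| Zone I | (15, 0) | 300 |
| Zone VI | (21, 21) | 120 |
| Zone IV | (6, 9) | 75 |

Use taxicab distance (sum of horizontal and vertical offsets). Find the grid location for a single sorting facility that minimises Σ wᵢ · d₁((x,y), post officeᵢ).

(15, 1)

Manhattan distance separates: Σwᵢ(|x−xᵢ|+|y−yᵢ|) = Σwᵢ|x−xᵢ| + Σwᵢ|y−yᵢ|, so x and y are optimised independently as 1-D weighted medians.
Total weight W = 770; half = 385.
x-coordinate, sorted with cumulative weight:
  x=0 (Zone III, w=5) cum 5
  x=0 (Zone II, w=15) cum 20
  x=6 (Zone IV, w=75) cum 95
  x=7 (Zone VII, w=125) cum 220
  x=10 (Zone V, w=40) cum 260
  x=15 (Zone I, w=300) cum 560  ← median
  x=17 (Zone VIII, w=90) cum 650
  x=21 (Zone VI, w=120) cum 770
⇒ x* = 15
y-coordinate, sorted with cumulative weight:
  y=0 (Zone I, w=300) cum 300
  y=1 (Zone VII, w=125) cum 425  ← median
  y=7 (Zone V, w=40) cum 465
  y=9 (Zone III, w=5) cum 470
  y=9 (Zone IV, w=75) cum 545
  y=21 (Zone VI, w=120) cum 665
  y=23 (Zone VIII, w=90) cum 755
  y=24 (Zone II, w=15) cum 770
⇒ y* = 1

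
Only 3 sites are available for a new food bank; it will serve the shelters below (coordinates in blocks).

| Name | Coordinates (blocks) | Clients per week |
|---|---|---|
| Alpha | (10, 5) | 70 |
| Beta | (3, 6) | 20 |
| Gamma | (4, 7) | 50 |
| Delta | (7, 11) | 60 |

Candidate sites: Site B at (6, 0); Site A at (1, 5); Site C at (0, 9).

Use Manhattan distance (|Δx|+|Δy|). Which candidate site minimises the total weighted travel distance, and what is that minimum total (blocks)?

Site A, total 1660 blocks

Total weighted distance at each candidate:
  Site B (6, 0): total = 1980
  Site A (1, 5): total = 1660
  Site C (0, 9): total = 1940
Minimum is at Site A with total 1660 blocks.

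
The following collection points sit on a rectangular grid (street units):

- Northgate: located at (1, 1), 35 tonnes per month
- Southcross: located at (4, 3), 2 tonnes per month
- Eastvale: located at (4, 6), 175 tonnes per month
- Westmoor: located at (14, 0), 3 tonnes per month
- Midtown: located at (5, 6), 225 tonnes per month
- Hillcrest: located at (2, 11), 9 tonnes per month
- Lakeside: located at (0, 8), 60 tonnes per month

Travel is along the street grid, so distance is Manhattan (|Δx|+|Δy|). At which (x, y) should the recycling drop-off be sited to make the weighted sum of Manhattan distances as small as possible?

Manhattan distance separates: Σwᵢ(|x−xᵢ|+|y−yᵢ|) = Σwᵢ|x−xᵢ| + Σwᵢ|y−yᵢ|, so x and y are optimised independently as 1-D weighted medians.
Total weight W = 509; half = 254.5.
x-coordinate, sorted with cumulative weight:
  x=0 (Lakeside, w=60) cum 60
  x=1 (Northgate, w=35) cum 95
  x=2 (Hillcrest, w=9) cum 104
  x=4 (Southcross, w=2) cum 106
  x=4 (Eastvale, w=175) cum 281  ← median
  x=5 (Midtown, w=225) cum 506
  x=14 (Westmoor, w=3) cum 509
⇒ x* = 4
y-coordinate, sorted with cumulative weight:
  y=0 (Westmoor, w=3) cum 3
  y=1 (Northgate, w=35) cum 38
  y=3 (Southcross, w=2) cum 40
  y=6 (Eastvale, w=175) cum 215
  y=6 (Midtown, w=225) cum 440  ← median
  y=8 (Lakeside, w=60) cum 500
  y=11 (Hillcrest, w=9) cum 509
⇒ y* = 6

(4, 6)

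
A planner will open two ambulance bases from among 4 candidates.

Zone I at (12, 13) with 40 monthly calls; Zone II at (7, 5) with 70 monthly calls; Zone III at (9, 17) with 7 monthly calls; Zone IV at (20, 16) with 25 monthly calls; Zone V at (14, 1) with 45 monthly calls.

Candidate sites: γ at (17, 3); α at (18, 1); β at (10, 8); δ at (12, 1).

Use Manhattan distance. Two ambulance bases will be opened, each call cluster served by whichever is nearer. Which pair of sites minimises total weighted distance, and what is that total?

Evaluate every pair (each demand assigned to the nearer of the two):
  {β, δ}: total = 1310
  {α, β}: total = 1375
  {γ, β}: total = 1395
  {γ, δ}: total = 1733
  {α, δ}: total = 1758
  {γ, α}: total = 2174
Best pair: {β, δ} with total 1310.

{β, δ}, total 1310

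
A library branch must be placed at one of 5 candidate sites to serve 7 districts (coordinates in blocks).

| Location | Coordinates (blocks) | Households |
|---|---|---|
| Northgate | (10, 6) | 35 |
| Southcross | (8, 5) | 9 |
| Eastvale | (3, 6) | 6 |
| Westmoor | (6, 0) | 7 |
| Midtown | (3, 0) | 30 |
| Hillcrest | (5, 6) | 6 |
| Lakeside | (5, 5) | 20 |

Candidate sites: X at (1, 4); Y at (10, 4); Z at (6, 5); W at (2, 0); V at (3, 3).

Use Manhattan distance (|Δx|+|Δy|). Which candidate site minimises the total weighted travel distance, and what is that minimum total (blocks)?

Total weighted distance at each candidate:
  X (1, 4): total = 860
  Y (10, 4): total = 699
  Z (6, 5): total = 524
  W (2, 0): total = 903
  V (3, 3): total = 673
Minimum is at Z with total 524 blocks.

Z, total 524 blocks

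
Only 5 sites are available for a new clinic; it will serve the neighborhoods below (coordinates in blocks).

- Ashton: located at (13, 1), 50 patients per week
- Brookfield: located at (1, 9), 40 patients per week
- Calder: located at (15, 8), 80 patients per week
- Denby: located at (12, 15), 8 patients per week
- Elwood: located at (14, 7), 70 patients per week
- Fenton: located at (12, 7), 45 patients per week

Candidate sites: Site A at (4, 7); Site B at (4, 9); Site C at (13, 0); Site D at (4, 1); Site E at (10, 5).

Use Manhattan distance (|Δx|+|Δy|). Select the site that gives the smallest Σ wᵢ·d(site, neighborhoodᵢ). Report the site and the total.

Total weighted distance at each candidate:
  Site A (4, 7): total = 3098
  Site B (4, 9): total = 3332
  Site C (13, 0): total = 2738
  Site D (4, 1): total = 4256
  Site E (10, 5): total = 2206
Minimum is at Site E with total 2206 blocks.

Site E, total 2206 blocks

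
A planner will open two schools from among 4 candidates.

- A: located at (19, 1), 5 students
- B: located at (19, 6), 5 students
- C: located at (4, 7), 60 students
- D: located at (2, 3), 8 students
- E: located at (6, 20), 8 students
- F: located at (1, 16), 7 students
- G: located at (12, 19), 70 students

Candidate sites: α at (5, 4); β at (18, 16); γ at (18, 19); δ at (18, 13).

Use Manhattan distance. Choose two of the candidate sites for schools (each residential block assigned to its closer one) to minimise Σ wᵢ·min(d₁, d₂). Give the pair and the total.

{α, γ}, total 1063

Evaluate every pair (each demand assigned to the nearer of the two):
  {α, γ}: total = 1063
  {α, β}: total = 1277
  {α, δ}: total = 1465
  {γ, δ}: total = 2177
  {β, γ}: total = 2390
  {β, δ}: total = 2390
Best pair: {α, γ} with total 1063.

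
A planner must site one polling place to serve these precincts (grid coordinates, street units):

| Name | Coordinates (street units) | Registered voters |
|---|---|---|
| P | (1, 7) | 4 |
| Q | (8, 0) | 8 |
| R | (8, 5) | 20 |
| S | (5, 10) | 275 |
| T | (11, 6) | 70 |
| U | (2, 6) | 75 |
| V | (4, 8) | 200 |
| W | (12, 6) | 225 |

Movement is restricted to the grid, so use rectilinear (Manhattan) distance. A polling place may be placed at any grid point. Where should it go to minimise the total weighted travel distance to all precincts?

(5, 8)

Manhattan distance separates: Σwᵢ(|x−xᵢ|+|y−yᵢ|) = Σwᵢ|x−xᵢ| + Σwᵢ|y−yᵢ|, so x and y are optimised independently as 1-D weighted medians.
Total weight W = 877; half = 438.5.
x-coordinate, sorted with cumulative weight:
  x=1 (P, w=4) cum 4
  x=2 (U, w=75) cum 79
  x=4 (V, w=200) cum 279
  x=5 (S, w=275) cum 554  ← median
  x=8 (Q, w=8) cum 562
  x=8 (R, w=20) cum 582
  x=11 (T, w=70) cum 652
  x=12 (W, w=225) cum 877
⇒ x* = 5
y-coordinate, sorted with cumulative weight:
  y=0 (Q, w=8) cum 8
  y=5 (R, w=20) cum 28
  y=6 (T, w=70) cum 98
  y=6 (U, w=75) cum 173
  y=6 (W, w=225) cum 398
  y=7 (P, w=4) cum 402
  y=8 (V, w=200) cum 602  ← median
  y=10 (S, w=275) cum 877
⇒ y* = 8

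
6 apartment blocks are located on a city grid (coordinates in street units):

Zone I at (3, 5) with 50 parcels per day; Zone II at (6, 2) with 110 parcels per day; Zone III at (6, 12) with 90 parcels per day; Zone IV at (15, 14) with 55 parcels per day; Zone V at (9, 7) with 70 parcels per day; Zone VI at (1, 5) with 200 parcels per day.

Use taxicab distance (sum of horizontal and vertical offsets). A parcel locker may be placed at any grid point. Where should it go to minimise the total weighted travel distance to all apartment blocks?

Manhattan distance separates: Σwᵢ(|x−xᵢ|+|y−yᵢ|) = Σwᵢ|x−xᵢ| + Σwᵢ|y−yᵢ|, so x and y are optimised independently as 1-D weighted medians.
Total weight W = 575; half = 287.5.
x-coordinate, sorted with cumulative weight:
  x=1 (Zone VI, w=200) cum 200
  x=3 (Zone I, w=50) cum 250
  x=6 (Zone II, w=110) cum 360  ← median
  x=6 (Zone III, w=90) cum 450
  x=9 (Zone V, w=70) cum 520
  x=15 (Zone IV, w=55) cum 575
⇒ x* = 6
y-coordinate, sorted with cumulative weight:
  y=2 (Zone II, w=110) cum 110
  y=5 (Zone I, w=50) cum 160
  y=5 (Zone VI, w=200) cum 360  ← median
  y=7 (Zone V, w=70) cum 430
  y=12 (Zone III, w=90) cum 520
  y=14 (Zone IV, w=55) cum 575
⇒ y* = 5

(6, 5)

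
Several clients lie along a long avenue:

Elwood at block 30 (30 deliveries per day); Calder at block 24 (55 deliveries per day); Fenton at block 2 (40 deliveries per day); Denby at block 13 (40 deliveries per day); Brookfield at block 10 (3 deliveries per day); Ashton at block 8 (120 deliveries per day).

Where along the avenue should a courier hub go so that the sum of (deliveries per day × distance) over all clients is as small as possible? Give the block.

For a sum of weighted absolute distances on a line, the optimum is the weighted median (not the mean). Total weight W = 288; half-weight = 144.
Sort by position and accumulate weight:
  block 2 (Fenton, w=40) → cum 40
  block 8 (Ashton, w=120) → cum 160  ≥ 144 → median here
  block 10 (Brookfield, w=3) → cum 163
  block 13 (Denby, w=40) → cum 203
  block 24 (Calder, w=55) → cum 258
  block 30 (Elwood, w=30) → cum 288
Optimal location: block 8.

x = 8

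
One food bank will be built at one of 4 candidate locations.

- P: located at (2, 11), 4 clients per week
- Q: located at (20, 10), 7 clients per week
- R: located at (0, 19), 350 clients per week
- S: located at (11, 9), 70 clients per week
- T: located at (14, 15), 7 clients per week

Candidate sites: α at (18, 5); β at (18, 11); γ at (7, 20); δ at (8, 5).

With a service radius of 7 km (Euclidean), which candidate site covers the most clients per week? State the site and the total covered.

δ, covering 70

Coverage radius r = 7 km; a point is covered iff (Δx)²+(Δy)² ≤ 7² = 49.
  α (18, 5): covers {Q} → 7
  β (18, 11): covers {Q, T} → 14
  γ (7, 20): covers {none} → 0
  δ (8, 5): covers {S} → 70
Maximum coverage at δ: 70 clients per week.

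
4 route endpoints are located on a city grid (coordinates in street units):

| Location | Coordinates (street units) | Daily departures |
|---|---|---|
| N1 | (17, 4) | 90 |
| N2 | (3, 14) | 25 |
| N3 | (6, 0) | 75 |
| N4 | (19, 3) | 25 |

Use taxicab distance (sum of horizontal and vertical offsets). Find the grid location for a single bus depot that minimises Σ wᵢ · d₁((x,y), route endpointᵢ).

(17, 4)

Manhattan distance separates: Σwᵢ(|x−xᵢ|+|y−yᵢ|) = Σwᵢ|x−xᵢ| + Σwᵢ|y−yᵢ|, so x and y are optimised independently as 1-D weighted medians.
Total weight W = 215; half = 107.5.
x-coordinate, sorted with cumulative weight:
  x=3 (N2, w=25) cum 25
  x=6 (N3, w=75) cum 100
  x=17 (N1, w=90) cum 190  ← median
  x=19 (N4, w=25) cum 215
⇒ x* = 17
y-coordinate, sorted with cumulative weight:
  y=0 (N3, w=75) cum 75
  y=3 (N4, w=25) cum 100
  y=4 (N1, w=90) cum 190  ← median
  y=14 (N2, w=25) cum 215
⇒ y* = 4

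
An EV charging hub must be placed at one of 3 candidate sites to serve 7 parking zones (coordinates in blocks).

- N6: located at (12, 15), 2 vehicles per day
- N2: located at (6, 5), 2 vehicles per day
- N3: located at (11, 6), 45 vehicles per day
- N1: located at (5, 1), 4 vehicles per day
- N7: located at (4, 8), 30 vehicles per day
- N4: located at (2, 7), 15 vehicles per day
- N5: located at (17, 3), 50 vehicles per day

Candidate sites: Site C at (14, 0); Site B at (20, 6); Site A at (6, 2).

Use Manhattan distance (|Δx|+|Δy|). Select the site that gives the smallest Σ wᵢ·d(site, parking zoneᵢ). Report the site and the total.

Site A, total 1432 blocks

Total weighted distance at each candidate:
  Site C (14, 0): total = 1630
  Site B (20, 6): total = 1674
  Site A (6, 2): total = 1432
Minimum is at Site A with total 1432 blocks.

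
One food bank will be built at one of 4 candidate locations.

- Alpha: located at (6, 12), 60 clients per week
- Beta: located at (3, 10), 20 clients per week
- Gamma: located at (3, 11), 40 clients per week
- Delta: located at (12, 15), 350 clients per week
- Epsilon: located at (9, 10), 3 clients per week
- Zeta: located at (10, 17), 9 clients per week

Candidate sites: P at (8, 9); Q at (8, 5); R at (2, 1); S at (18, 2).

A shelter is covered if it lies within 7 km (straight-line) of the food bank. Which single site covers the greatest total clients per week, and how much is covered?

Coverage radius r = 7 km; a point is covered iff (Δx)²+(Δy)² ≤ 7² = 49.
  P (8, 9): covers {Alpha, Beta, Gamma, Epsilon} → 123
  Q (8, 5): covers {Epsilon} → 3
  R (2, 1): covers {none} → 0
  S (18, 2): covers {none} → 0
Maximum coverage at P: 123 clients per week.

P, covering 123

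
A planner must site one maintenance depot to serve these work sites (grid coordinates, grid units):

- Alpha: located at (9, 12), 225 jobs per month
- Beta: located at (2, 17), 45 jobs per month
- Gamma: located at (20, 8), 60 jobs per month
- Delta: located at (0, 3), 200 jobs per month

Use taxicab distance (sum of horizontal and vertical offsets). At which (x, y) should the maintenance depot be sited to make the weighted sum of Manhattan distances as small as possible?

Manhattan distance separates: Σwᵢ(|x−xᵢ|+|y−yᵢ|) = Σwᵢ|x−xᵢ| + Σwᵢ|y−yᵢ|, so x and y are optimised independently as 1-D weighted medians.
Total weight W = 530; half = 265.
x-coordinate, sorted with cumulative weight:
  x=0 (Delta, w=200) cum 200
  x=2 (Beta, w=45) cum 245
  x=9 (Alpha, w=225) cum 470  ← median
  x=20 (Gamma, w=60) cum 530
⇒ x* = 9
y-coordinate, sorted with cumulative weight:
  y=3 (Delta, w=200) cum 200
  y=8 (Gamma, w=60) cum 260
  y=12 (Alpha, w=225) cum 485  ← median
  y=17 (Beta, w=45) cum 530
⇒ y* = 12

(9, 12)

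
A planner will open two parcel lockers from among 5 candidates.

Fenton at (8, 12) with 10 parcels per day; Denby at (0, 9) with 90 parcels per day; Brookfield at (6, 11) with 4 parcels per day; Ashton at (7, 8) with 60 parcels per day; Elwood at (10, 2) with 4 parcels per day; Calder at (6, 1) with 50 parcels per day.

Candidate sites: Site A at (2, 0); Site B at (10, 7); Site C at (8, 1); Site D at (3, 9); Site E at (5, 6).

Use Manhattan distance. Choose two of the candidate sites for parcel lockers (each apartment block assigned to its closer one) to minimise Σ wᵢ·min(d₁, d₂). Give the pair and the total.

{Site C, Site D}, total 782

Evaluate every pair (each demand assigned to the nearer of the two):
  {Site C, Site D}: total = 782
  {Site D, Site E}: total = 946
  {Site A, Site D}: total = 960
  {Site B, Site D}: total = 1120
  {Site C, Site E}: total = 1186
  {Site A, Site E}: total = 1360
  {Site B, Site E}: total = 1374
  {Site B, Site C}: total = 1534
  {Site A, Site B}: total = 1602
  {Site A, Site C}: total = 1740
Best pair: {Site C, Site D} with total 782.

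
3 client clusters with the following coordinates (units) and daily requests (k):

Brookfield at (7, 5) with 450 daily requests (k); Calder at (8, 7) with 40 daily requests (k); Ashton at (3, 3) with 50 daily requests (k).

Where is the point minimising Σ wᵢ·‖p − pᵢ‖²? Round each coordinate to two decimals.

(6.70, 4.96)

The minimiser of Σwᵢ‖p−pᵢ‖² is the weighted centroid p* = (Σwᵢpᵢ)/(Σwᵢ).
Σwᵢ = 540.
Σwᵢxᵢ = 450·7 + 40·8 + 50·3 = 3620.
Σwᵢyᵢ = 450·5 + 40·7 + 50·3 = 2680.
x* = 3620/540 = 6.70, y* = 2680/540 = 4.96.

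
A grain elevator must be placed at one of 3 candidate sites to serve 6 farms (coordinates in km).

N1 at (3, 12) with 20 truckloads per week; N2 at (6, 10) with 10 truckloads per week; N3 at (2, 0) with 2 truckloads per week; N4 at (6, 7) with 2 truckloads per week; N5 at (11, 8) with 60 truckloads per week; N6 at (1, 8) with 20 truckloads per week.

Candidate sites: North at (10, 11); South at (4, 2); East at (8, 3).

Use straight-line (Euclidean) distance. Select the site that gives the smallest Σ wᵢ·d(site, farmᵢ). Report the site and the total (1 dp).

North, total 600.6 km

Total weighted distance at each candidate:
  North (10, 11): total = 600.6
  South (4, 2): total = 987.2
  East (8, 3): total = 823.0
Minimum is at North with total 600.6 km.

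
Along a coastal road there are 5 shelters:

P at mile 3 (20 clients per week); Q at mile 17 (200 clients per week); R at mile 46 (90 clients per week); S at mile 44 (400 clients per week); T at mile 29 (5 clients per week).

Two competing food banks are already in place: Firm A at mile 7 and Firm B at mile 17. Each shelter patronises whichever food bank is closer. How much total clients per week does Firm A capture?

20

The indifferent point is the midpoint (7+17)/2 = 12; shelters left of it (closer to Firm A at 7) go to Firm A, those right go to Firm B.
  P at 3 (w=20) → Firm A
  Q at 17 (w=200) → Firm B
  T at 29 (w=5) → Firm B
  S at 44 (w=400) → Firm B
  R at 46 (w=90) → Firm B
Firm A captures 20; Firm B captures 695.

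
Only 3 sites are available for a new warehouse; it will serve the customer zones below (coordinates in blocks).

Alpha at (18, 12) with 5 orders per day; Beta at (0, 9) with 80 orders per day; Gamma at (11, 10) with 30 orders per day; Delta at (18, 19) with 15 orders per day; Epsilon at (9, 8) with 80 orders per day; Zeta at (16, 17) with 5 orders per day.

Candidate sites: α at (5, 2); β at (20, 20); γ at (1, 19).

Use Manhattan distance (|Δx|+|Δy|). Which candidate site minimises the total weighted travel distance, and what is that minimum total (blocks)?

α, total 2875 blocks

Total weighted distance at each candidate:
  α (5, 2): total = 2875
  β (20, 20): total = 5020
  γ (1, 19): total = 3430
Minimum is at α with total 2875 blocks.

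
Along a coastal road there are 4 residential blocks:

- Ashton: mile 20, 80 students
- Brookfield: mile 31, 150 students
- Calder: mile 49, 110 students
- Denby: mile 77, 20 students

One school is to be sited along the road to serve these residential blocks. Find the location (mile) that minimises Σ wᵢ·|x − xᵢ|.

x = 31

For a sum of weighted absolute distances on a line, the optimum is the weighted median (not the mean). Total weight W = 360; half-weight = 180.
Sort by position and accumulate weight:
  mile 20 (Ashton, w=80) → cum 80
  mile 31 (Brookfield, w=150) → cum 230  ≥ 180 → median here
  mile 49 (Calder, w=110) → cum 340
  mile 77 (Denby, w=20) → cum 360
Optimal location: mile 31.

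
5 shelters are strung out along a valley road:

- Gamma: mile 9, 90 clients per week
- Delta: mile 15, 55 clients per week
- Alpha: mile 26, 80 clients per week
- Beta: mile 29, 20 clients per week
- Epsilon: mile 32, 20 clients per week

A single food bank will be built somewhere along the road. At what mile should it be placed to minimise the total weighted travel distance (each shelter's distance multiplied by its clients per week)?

x = 15

For a sum of weighted absolute distances on a line, the optimum is the weighted median (not the mean). Total weight W = 265; half-weight = 132.5.
Sort by position and accumulate weight:
  mile 9 (Gamma, w=90) → cum 90
  mile 15 (Delta, w=55) → cum 145  ≥ 132.5 → median here
  mile 26 (Alpha, w=80) → cum 225
  mile 29 (Beta, w=20) → cum 245
  mile 32 (Epsilon, w=20) → cum 265
Optimal location: mile 15.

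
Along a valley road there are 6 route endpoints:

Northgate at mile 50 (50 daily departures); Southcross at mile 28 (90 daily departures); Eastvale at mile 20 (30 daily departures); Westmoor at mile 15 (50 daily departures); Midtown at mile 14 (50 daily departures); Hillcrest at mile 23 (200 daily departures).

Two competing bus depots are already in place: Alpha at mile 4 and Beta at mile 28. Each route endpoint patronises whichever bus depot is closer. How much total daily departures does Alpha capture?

The indifferent point is the midpoint (4+28)/2 = 16; route endpoints left of it (closer to Alpha at 4) go to Alpha, those right go to Beta.
  Midtown at 14 (w=50) → Alpha
  Westmoor at 15 (w=50) → Alpha
  Eastvale at 20 (w=30) → Beta
  Hillcrest at 23 (w=200) → Beta
  Southcross at 28 (w=90) → Beta
  Northgate at 50 (w=50) → Beta
Alpha captures 100; Beta captures 370.

100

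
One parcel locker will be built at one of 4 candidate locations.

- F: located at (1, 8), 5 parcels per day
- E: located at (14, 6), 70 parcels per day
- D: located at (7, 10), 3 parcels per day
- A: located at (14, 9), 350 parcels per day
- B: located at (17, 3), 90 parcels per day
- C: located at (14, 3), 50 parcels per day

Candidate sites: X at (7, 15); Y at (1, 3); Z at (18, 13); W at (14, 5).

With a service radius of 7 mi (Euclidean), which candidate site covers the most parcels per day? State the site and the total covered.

Coverage radius r = 7 mi; a point is covered iff (Δx)²+(Δy)² ≤ 7² = 49.
  X (7, 15): covers {D} → 3
  Y (1, 3): covers {F} → 5
  Z (18, 13): covers {A} → 350
  W (14, 5): covers {E, A, B, C} → 560
Maximum coverage at W: 560 parcels per day.

W, covering 560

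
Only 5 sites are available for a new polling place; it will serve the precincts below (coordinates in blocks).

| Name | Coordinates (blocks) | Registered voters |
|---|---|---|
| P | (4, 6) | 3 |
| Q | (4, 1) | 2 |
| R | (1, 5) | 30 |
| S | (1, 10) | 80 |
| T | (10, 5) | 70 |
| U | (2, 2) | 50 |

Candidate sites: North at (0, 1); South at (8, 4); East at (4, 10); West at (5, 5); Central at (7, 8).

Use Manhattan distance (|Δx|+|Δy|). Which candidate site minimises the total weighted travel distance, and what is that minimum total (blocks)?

West, total 1506 blocks

Total weighted distance at each candidate:
  North (0, 1): total = 2115
  South (8, 4): total = 1922
  East (4, 10): total = 1780
  West (5, 5): total = 1506
  Central (7, 8): total = 1915
Minimum is at West with total 1506 blocks.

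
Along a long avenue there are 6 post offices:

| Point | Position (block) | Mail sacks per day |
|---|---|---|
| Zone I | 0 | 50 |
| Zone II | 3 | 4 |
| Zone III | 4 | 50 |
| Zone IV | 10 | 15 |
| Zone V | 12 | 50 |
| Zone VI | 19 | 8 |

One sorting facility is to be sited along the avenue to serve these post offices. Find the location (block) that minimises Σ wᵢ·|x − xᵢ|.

x = 4

For a sum of weighted absolute distances on a line, the optimum is the weighted median (not the mean). Total weight W = 177; half-weight = 88.5.
Sort by position and accumulate weight:
  block 0 (Zone I, w=50) → cum 50
  block 3 (Zone II, w=4) → cum 54
  block 4 (Zone III, w=50) → cum 104  ≥ 88.5 → median here
  block 10 (Zone IV, w=15) → cum 119
  block 12 (Zone V, w=50) → cum 169
  block 19 (Zone VI, w=8) → cum 177
Optimal location: block 4.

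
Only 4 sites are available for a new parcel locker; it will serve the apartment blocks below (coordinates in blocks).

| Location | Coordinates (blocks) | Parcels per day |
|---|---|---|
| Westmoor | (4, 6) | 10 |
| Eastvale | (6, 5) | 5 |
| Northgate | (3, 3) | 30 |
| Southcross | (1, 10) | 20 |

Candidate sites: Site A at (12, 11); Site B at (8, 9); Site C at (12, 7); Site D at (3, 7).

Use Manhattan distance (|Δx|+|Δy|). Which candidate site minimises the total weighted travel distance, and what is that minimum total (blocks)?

Total weighted distance at each candidate:
  Site A (12, 11): total = 940
  Site B (8, 9): total = 590
  Site C (12, 7): total = 800
  Site D (3, 7): total = 265
Minimum is at Site D with total 265 blocks.

Site D, total 265 blocks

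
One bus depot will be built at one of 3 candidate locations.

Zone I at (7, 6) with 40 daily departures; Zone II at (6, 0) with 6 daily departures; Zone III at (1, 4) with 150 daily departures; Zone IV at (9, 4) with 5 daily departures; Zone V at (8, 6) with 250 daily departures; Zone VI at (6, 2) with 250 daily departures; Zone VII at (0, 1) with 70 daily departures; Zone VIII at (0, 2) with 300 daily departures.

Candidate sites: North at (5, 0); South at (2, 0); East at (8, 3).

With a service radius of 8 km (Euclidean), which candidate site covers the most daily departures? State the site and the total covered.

Coverage radius r = 8 km; a point is covered iff (Δx)²+(Δy)² ≤ 8² = 64.
  North (5, 0): covers {Zone I, Zone II, Zone III, Zone IV, Zone V, Zone VI, Zone VII, Zone VIII} → 1071
  South (2, 0): covers {Zone I, Zone II, Zone III, Zone VI, Zone VII, Zone VIII} → 816
  East (8, 3): covers {Zone I, Zone II, Zone III, Zone IV, Zone V, Zone VI} → 701
Maximum coverage at North: 1071 daily departures.

North, covering 1071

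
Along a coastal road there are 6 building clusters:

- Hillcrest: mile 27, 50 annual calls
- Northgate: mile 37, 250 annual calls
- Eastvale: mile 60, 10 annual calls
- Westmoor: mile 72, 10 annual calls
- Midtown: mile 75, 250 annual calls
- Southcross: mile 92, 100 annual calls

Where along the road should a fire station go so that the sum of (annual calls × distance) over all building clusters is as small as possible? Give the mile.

x = 75

For a sum of weighted absolute distances on a line, the optimum is the weighted median (not the mean). Total weight W = 670; half-weight = 335.
Sort by position and accumulate weight:
  mile 27 (Hillcrest, w=50) → cum 50
  mile 37 (Northgate, w=250) → cum 300
  mile 60 (Eastvale, w=10) → cum 310
  mile 72 (Westmoor, w=10) → cum 320
  mile 75 (Midtown, w=250) → cum 570  ≥ 335 → median here
  mile 92 (Southcross, w=100) → cum 670
Optimal location: mile 75.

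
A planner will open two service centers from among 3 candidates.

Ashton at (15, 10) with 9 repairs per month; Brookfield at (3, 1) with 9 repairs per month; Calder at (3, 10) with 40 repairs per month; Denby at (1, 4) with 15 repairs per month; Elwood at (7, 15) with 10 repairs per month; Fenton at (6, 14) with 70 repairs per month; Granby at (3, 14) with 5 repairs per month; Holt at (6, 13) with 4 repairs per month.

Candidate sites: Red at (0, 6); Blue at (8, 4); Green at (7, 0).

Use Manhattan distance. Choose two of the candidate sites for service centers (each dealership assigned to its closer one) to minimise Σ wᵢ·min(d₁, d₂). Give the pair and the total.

{Red, Blue}, total 1573

Evaluate every pair (each demand assigned to the nearer of the two):
  {Red, Blue}: total = 1573
  {Red, Green}: total = 1769
  {Blue, Green}: total = 1786
Best pair: {Red, Blue} with total 1573.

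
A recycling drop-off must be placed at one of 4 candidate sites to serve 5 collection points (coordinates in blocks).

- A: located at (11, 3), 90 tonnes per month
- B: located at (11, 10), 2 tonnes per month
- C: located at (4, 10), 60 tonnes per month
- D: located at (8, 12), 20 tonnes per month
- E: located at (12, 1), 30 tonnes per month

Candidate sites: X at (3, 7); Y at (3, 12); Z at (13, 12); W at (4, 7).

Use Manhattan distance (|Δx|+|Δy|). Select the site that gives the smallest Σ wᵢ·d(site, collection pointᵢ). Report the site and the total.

Total weighted distance at each candidate:
  X (3, 7): total = 1992
  Y (3, 12): total = 2430
  Z (13, 12): total = 2118
  W (4, 7): total = 1790
Minimum is at W with total 1790 blocks.

W, total 1790 blocks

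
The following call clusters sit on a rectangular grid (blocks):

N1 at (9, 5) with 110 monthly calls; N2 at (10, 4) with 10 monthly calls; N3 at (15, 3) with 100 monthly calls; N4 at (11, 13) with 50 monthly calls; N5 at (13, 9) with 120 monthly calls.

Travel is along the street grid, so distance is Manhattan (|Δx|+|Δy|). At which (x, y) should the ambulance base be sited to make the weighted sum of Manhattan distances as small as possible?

Manhattan distance separates: Σwᵢ(|x−xᵢ|+|y−yᵢ|) = Σwᵢ|x−xᵢ| + Σwᵢ|y−yᵢ|, so x and y are optimised independently as 1-D weighted medians.
Total weight W = 390; half = 195.
x-coordinate, sorted with cumulative weight:
  x=9 (N1, w=110) cum 110
  x=10 (N2, w=10) cum 120
  x=11 (N4, w=50) cum 170
  x=13 (N5, w=120) cum 290  ← median
  x=15 (N3, w=100) cum 390
⇒ x* = 13
y-coordinate, sorted with cumulative weight:
  y=3 (N3, w=100) cum 100
  y=4 (N2, w=10) cum 110
  y=5 (N1, w=110) cum 220  ← median
  y=9 (N5, w=120) cum 340
  y=13 (N4, w=50) cum 390
⇒ y* = 5

(13, 5)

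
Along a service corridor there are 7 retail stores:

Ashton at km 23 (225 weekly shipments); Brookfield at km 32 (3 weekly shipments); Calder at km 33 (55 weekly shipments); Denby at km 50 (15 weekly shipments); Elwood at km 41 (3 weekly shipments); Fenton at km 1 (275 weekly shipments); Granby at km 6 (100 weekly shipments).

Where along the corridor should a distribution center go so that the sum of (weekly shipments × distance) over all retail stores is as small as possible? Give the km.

x = 6

For a sum of weighted absolute distances on a line, the optimum is the weighted median (not the mean). Total weight W = 676; half-weight = 338.
Sort by position and accumulate weight:
  km 1 (Fenton, w=275) → cum 275
  km 6 (Granby, w=100) → cum 375  ≥ 338 → median here
  km 23 (Ashton, w=225) → cum 600
  km 32 (Brookfield, w=3) → cum 603
  km 33 (Calder, w=55) → cum 658
  km 41 (Elwood, w=3) → cum 661
  km 50 (Denby, w=15) → cum 676
Optimal location: km 6.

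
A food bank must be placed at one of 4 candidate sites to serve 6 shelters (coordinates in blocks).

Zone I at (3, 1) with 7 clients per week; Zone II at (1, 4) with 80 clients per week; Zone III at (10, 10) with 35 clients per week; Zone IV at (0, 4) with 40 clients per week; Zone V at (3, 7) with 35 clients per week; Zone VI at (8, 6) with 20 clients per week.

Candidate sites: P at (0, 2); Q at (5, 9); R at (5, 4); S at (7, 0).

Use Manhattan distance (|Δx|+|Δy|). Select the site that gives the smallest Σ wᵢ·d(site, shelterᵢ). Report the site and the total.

Total weighted distance at each candidate:
  P (0, 2): total = 1498
  Q (5, 9): total = 1660
  R (5, 4): total = 1215
  S (7, 0): total = 2255
Minimum is at R with total 1215 blocks.

R, total 1215 blocks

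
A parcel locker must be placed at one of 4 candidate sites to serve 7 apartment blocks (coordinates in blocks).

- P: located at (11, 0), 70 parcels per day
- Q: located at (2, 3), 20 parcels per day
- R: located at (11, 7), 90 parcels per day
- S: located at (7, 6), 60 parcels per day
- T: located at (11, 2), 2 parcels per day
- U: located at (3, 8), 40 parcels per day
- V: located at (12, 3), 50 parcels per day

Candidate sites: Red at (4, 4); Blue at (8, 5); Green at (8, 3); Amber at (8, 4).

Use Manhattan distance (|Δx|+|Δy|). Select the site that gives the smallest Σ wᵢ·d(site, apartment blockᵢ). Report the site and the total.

Total weighted distance at each candidate:
  Red (4, 4): total = 2698
  Blue (8, 5): total = 1922
  Green (8, 3): total = 2018
  Amber (8, 4): total = 1970
Minimum is at Blue with total 1922 blocks.

Blue, total 1922 blocks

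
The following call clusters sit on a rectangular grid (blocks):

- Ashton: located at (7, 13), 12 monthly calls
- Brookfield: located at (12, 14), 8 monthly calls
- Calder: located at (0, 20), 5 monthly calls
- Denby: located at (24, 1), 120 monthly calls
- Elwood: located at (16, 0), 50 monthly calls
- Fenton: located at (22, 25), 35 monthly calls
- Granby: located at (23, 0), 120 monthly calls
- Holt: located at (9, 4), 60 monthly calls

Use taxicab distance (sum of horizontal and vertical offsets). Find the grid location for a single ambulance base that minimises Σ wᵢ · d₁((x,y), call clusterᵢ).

(23, 1)

Manhattan distance separates: Σwᵢ(|x−xᵢ|+|y−yᵢ|) = Σwᵢ|x−xᵢ| + Σwᵢ|y−yᵢ|, so x and y are optimised independently as 1-D weighted medians.
Total weight W = 410; half = 205.
x-coordinate, sorted with cumulative weight:
  x=0 (Calder, w=5) cum 5
  x=7 (Ashton, w=12) cum 17
  x=9 (Holt, w=60) cum 77
  x=12 (Brookfield, w=8) cum 85
  x=16 (Elwood, w=50) cum 135
  x=22 (Fenton, w=35) cum 170
  x=23 (Granby, w=120) cum 290  ← median
  x=24 (Denby, w=120) cum 410
⇒ x* = 23
y-coordinate, sorted with cumulative weight:
  y=0 (Elwood, w=50) cum 50
  y=0 (Granby, w=120) cum 170
  y=1 (Denby, w=120) cum 290  ← median
  y=4 (Holt, w=60) cum 350
  y=13 (Ashton, w=12) cum 362
  y=14 (Brookfield, w=8) cum 370
  y=20 (Calder, w=5) cum 375
  y=25 (Fenton, w=35) cum 410
⇒ y* = 1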